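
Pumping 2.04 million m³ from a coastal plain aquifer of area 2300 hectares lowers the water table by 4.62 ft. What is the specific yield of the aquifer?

Sy ≈ 0.063

A = 2300 hectares = 2.3 × 10^7 m²
Δh = 4.62 ft = 1.408 m
ΔV = 2.04 million m³ = 2.04 × 10^6 m³
Sy = ΔV / (A × Δh) = 2.04 × 10^6 m³ / (2.3 × 10^7 m² × 1.408 m) = 0.06299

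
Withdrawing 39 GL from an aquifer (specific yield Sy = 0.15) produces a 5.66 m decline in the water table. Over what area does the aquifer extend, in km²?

ΔV = 39 GL = 3.9 × 10^7 m³
A = ΔV / (Sy × Δh) = 3.9 × 10^7 / (0.15 × 5.66) = 4.594 × 10^7 m²
A = 4.594 × 10^7 m² = 45.94 km²

A ≈ 45.9 km²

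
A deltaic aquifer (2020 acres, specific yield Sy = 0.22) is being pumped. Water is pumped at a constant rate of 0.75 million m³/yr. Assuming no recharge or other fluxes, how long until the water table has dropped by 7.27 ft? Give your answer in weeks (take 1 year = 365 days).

A = 2020 acres = 8.175 × 10^6 m²
Δh = 7.27 ft = 2.216 m
ΔV = Sy × A × Δh = 0.22 × 8.175 × 10^6 × 2.216 = 3.985 × 10^6 m³
Q = 0.75 million m³/yr = 2055 m³/d
t = ΔV / Q = 3.985 × 10^6 m³ / 2055 m³/d = 1939 d
t = 1939 d ≈ 277.1 weeks

t ≈ 277 weeks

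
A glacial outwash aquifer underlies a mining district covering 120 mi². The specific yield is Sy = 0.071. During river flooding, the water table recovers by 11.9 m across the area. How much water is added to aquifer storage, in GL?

A = 120 mi² = 3.108 × 10^8 m²
ΔV = Sy × A × Δh = 0.071 × 3.108 × 10^8 m² × 11.9 m = 2.626 × 10^8 m³
ΔV = 2.626 × 10^8 m³ = 262.6 GL

ΔV ≈ 263 GL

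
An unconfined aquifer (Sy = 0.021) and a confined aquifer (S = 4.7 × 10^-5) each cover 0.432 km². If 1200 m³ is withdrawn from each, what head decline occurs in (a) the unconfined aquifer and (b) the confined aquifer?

Δh_u ≈ 0.132 m; Δh_c ≈ 59.1 m

A = 0.432 km² = 4.32 × 10^5 m²
Unconfined: Δh_u = ΔV/(Sy·A) = 1200/(0.021 × 4.32 × 10^5) = 0.1323 m
Confined: Δh_c = ΔV/(S·A) = 1200/(4.7 × 10^-5 × 4.32 × 10^5) = 59.1 m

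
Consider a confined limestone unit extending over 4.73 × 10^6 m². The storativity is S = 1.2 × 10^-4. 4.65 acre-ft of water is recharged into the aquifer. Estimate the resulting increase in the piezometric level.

Δh ≈ 10.1 m

ΔV = 4.65 acre-ft = 5736 m³
Δh = ΔV / (S × A) = 5736 m³ / (1.2 × 10^-4 × 4.73 × 10^6 m²) = 10.11 m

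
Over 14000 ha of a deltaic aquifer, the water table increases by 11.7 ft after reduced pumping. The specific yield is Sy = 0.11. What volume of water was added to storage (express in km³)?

ΔV ≈ 0.0549 km³

A = 14000 ha = 1.4 × 10^8 m²
Δh = 11.7 ft = 3.566 m
ΔV = Sy × A × Δh = 0.11 × 1.4 × 10^8 m² × 3.566 m = 5.492 × 10^7 m³
ΔV = 5.492 × 10^7 m³ = 0.05492 km³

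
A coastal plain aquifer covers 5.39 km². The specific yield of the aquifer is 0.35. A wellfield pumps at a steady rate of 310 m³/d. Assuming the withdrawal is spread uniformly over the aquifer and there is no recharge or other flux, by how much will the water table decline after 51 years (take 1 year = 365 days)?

Δh ≈ 3.06 m

A = 5.39 km² = 5.39 × 10^6 m²
t = 51 years = 18620 d
ΔV = Q × t = 310 m³/d × 18620 d = 5.771 × 10^6 m³
Δh = ΔV / (Sy × A) = 5.771 × 10^6 / (0.35 × 5.39 × 10^6) = 3.059 m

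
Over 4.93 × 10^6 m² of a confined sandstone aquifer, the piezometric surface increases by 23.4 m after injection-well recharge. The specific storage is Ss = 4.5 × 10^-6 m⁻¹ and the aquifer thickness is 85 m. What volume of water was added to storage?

S = Ss × b = 4.5 × 10^-6 m⁻¹ × 85 m = 3.825 × 10^-4
ΔV = S × A × Δh = 3.825 × 10^-4 × 4.93 × 10^6 m² × 23.4 m = 44130 m³

ΔV ≈ 44100 m³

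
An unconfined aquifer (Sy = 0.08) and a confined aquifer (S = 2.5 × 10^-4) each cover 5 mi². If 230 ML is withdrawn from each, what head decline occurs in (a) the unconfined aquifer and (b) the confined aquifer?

Δh_u ≈ 0.222 m; Δh_c ≈ 71 m

A = 5 mi² = 1.295 × 10^7 m²
ΔV = 230 ML = 2.3 × 10^5 m³
Unconfined: Δh_u = ΔV/(Sy·A) = 2.3 × 10^5/(0.08 × 1.295 × 10^7) = 0.222 m
Confined: Δh_c = ΔV/(S·A) = 2.3 × 10^5/(2.5 × 10^-4 × 1.295 × 10^7) = 71.04 m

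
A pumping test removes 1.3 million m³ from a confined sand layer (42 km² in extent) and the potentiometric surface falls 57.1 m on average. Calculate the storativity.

S ≈ 5.4 × 10^-4

A = 42 km² = 4.2 × 10^7 m²
ΔV = 1.3 million m³ = 1.3 × 10^6 m³
S = ΔV / (A × Δh) = 1.3 × 10^6 m³ / (4.2 × 10^7 m² × 57.1 m) = 5.421 × 10^-4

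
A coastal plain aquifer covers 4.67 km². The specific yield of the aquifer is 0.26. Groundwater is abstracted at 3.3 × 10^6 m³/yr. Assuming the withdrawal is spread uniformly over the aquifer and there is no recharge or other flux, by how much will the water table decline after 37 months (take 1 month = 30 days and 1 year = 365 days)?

Δh ≈ 8.27 m

A = 4.67 km² = 4.67 × 10^6 m²
Q = 3.3 × 10^6 m³/yr = 9041 m³/d
t = 37 months = 1110 d
ΔV = Q × t = 9041 m³/d × 1110 d = 1.004 × 10^7 m³
Δh = ΔV / (Sy × A) = 1.004 × 10^7 / (0.26 × 4.67 × 10^6) = 8.265 m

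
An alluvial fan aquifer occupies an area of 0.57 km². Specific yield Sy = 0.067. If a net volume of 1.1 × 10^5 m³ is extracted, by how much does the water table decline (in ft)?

A = 0.57 km² = 5.7 × 10^5 m²
Δh = ΔV / (Sy × A) = 1.1 × 10^5 m³ / (0.067 × 5.7 × 10^5 m²) = 2.88 m
Δh = 2.88 m = 9.45 ft

Δh ≈ 9.45 ft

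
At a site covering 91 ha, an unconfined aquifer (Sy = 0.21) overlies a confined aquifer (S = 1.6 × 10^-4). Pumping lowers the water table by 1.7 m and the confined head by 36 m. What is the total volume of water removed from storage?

ΔV ≈ 3.3 × 10^5 m³

A = 91 ha = 9.1 × 10^5 m²
Unconfined: ΔV_u = Sy × A × Δh_u = 0.21 × 9.1 × 10^5 × 1.7 = 3.249 × 10^5 m³
Confined: ΔV_c = S × A × Δh_c = 1.6 × 10^-4 × 9.1 × 10^5 × 36 = 5242 m³
Total ΔV = 3.249 × 10^5 + 5242 = 3.301 × 10^5 m³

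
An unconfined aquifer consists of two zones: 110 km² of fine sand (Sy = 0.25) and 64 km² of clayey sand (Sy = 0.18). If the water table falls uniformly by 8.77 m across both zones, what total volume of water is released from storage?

ΔV ≈ 3.42 × 10^8 m³

A₁ = 110 km² = 1.1 × 10^8 m²; A₂ = 64 km² = 6.4 × 10^7 m²
ΔV₁ = 0.25 × 1.1 × 10^8 × 8.77 = 2.412 × 10^8 m³
ΔV₂ = 0.18 × 6.4 × 10^7 × 8.77 = 1.01 × 10^8 m³
ΔV = ΔV₁ + ΔV₂ = 3.422 × 10^8 m³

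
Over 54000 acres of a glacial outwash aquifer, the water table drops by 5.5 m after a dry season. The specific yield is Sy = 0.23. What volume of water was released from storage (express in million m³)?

ΔV ≈ 276 million m³

A = 54000 acres = 2.185 × 10^8 m²
ΔV = Sy × A × Δh = 0.23 × 2.185 × 10^8 m² × 5.5 m = 2.764 × 10^8 m³
ΔV = 2.764 × 10^8 m³ = 276.4 million m³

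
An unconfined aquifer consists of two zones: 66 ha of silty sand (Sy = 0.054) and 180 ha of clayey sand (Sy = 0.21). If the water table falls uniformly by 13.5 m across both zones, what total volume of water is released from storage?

A₁ = 66 ha = 6.6 × 10^5 m²; A₂ = 180 ha = 1.8 × 10^6 m²
ΔV₁ = 0.054 × 6.6 × 10^5 × 13.5 = 4.811 × 10^5 m³
ΔV₂ = 0.21 × 1.8 × 10^6 × 13.5 = 5.103 × 10^6 m³
ΔV = ΔV₁ + ΔV₂ = 5.584 × 10^6 m³

ΔV ≈ 5.58 × 10^6 m³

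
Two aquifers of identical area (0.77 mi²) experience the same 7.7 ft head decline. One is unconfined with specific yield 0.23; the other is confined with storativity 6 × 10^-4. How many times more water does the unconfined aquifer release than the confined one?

ΔV_u / ΔV_c ≈ 383

A = 0.77 mi² = 1.994 × 10^6 m²
Δh = 7.7 ft = 2.347 m
Unconfined: ΔV_u = Sy × A × Δh = 0.23 × 1.994 × 10^6 × 2.347 = 1.077 × 10^6 m³
Confined: ΔV_c = S × A × Δh = 6 × 10^-4 × 1.994 × 10^6 × 2.347 = 2808 m³
Ratio = ΔV_u / ΔV_c = Sy / S = 0.23 / 6 × 10^-4 = 383.3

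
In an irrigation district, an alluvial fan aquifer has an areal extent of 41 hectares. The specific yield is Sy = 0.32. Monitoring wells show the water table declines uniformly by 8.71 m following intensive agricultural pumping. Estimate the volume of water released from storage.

A = 41 hectares = 4.1 × 10^5 m²
ΔV = Sy × A × Δh = 0.32 × 4.1 × 10^5 m² × 8.71 m = 1.143 × 10^6 m³

ΔV ≈ 1.14 × 10^6 m³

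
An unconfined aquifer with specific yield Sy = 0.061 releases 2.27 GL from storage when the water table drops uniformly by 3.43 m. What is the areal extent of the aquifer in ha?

A ≈ 1080 ha

ΔV = 2.27 GL = 2.27 × 10^6 m³
A = ΔV / (Sy × Δh) = 2.27 × 10^6 / (0.061 × 3.43) = 1.085 × 10^7 m²
A = 1.085 × 10^7 m² = 1085 ha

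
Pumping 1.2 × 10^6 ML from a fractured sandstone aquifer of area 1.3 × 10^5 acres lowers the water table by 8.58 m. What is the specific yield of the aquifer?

A = 1.3 × 10^5 acres = 5.261 × 10^8 m²
ΔV = 1.2 × 10^6 ML = 1.2 × 10^9 m³
Sy = ΔV / (A × Δh) = 1.2 × 10^9 m³ / (5.261 × 10^8 m² × 8.58 m) = 0.2658

Sy ≈ 0.27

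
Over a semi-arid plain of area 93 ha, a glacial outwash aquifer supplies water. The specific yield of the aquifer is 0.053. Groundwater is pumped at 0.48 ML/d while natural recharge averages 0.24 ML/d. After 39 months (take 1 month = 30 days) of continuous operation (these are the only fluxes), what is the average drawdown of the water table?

Δh ≈ 5.7 m

A = 93 ha = 9.3 × 10^5 m²
Net abstraction = 0.48 − 0.24 = 0.24 ML/d
Q_net = 0.24 ML/d = 240 m³/d
t = 39 months = 1170 d
ΔV = Q × t = 240 m³/d × 1170 d = 2.808 × 10^5 m³
Δh = ΔV / (Sy × A) = 2.808 × 10^5 / (0.053 × 9.3 × 10^5) = 5.697 m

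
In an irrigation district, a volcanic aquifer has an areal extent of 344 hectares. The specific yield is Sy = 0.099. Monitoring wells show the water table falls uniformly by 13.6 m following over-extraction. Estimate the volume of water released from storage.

ΔV ≈ 4.63 × 10^6 m³

A = 344 hectares = 3.44 × 10^6 m²
ΔV = Sy × A × Δh = 0.099 × 3.44 × 10^6 m² × 13.6 m = 4.632 × 10^6 m³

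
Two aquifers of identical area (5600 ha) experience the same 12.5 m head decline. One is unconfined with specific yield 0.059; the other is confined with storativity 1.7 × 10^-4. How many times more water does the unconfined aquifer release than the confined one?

ΔV_u / ΔV_c ≈ 347

A = 5600 ha = 5.6 × 10^7 m²
Unconfined: ΔV_u = Sy × A × Δh = 0.059 × 5.6 × 10^7 × 12.5 = 4.13 × 10^7 m³
Confined: ΔV_c = S × A × Δh = 1.7 × 10^-4 × 5.6 × 10^7 × 12.5 = 1.19 × 10^5 m³
Ratio = ΔV_u / ΔV_c = Sy / S = 0.059 / 1.7 × 10^-4 = 347.1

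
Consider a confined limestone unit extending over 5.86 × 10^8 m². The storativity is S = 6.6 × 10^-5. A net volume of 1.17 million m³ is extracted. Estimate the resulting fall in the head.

ΔV = 1.17 million m³ = 1.17 × 10^6 m³
Δh = ΔV / (S × A) = 1.17 × 10^6 m³ / (6.6 × 10^-5 × 5.86 × 10^8 m²) = 30.25 m

Δh ≈ 30.3 m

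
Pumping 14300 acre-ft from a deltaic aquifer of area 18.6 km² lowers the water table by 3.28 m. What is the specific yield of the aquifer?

A = 18.6 km² = 1.86 × 10^7 m²
ΔV = 14300 acre-ft = 1.764 × 10^7 m³
Sy = ΔV / (A × Δh) = 1.764 × 10^7 m³ / (1.86 × 10^7 m² × 3.28 m) = 0.2891

Sy ≈ 0.29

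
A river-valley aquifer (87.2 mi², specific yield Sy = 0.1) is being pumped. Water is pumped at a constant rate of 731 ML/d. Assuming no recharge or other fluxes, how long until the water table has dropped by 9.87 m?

A = 87.2 mi² = 2.258 × 10^8 m²
ΔV = Sy × A × Δh = 0.1 × 2.258 × 10^8 × 9.87 = 2.229 × 10^8 m³
Q = 731 ML/d = 7.31 × 10^5 m³/d
t = ΔV / Q = 2.229 × 10^8 m³ / 7.31 × 10^5 m³/d = 304.9 d

t ≈ 305 days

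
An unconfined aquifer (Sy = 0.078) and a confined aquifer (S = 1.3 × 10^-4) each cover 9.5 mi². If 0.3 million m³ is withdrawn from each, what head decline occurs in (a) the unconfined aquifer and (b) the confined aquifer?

Δh_u ≈ 0.156 m; Δh_c ≈ 93.8 m

A = 9.5 mi² = 2.46 × 10^7 m²
ΔV = 0.3 million m³ = 3 × 10^5 m³
Unconfined: Δh_u = ΔV/(Sy·A) = 3 × 10^5/(0.078 × 2.46 × 10^7) = 0.1563 m
Confined: Δh_c = ΔV/(S·A) = 3 × 10^5/(1.3 × 10^-4 × 2.46 × 10^7) = 93.79 m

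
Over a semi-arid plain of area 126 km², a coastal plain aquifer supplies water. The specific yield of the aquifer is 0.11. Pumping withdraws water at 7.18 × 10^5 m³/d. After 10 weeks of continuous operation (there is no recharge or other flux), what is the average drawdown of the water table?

A = 126 km² = 1.26 × 10^8 m²
t = 10 weeks = 70 d
ΔV = Q × t = 7.18 × 10^5 m³/d × 70 d = 5.026 × 10^7 m³
Δh = ΔV / (Sy × A) = 5.026 × 10^7 / (0.11 × 1.26 × 10^8) = 3.626 m

Δh ≈ 3.63 m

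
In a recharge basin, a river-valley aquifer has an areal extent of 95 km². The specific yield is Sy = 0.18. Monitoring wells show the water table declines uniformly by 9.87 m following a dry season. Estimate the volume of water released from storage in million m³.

ΔV ≈ 169 million m³

A = 95 km² = 9.5 × 10^7 m²
ΔV = Sy × A × Δh = 0.18 × 9.5 × 10^7 m² × 9.87 m = 1.688 × 10^8 m³
ΔV = 1.688 × 10^8 m³ = 168.8 million m³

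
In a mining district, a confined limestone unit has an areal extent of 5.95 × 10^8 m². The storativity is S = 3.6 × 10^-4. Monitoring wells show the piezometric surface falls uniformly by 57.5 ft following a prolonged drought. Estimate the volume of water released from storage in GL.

Δh = 57.5 ft = 17.53 m
ΔV = S × A × Δh = 3.6 × 10^-4 × 5.95 × 10^8 m² × 17.53 m = 3.754 × 10^6 m³
ΔV = 3.754 × 10^6 m³ = 3.754 GL

ΔV ≈ 3.75 GL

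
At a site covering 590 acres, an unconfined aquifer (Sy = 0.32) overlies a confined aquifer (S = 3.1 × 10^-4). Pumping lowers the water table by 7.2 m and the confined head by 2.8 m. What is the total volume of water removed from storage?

A = 590 acres = 2.388 × 10^6 m²
Unconfined: ΔV_u = Sy × A × Δh_u = 0.32 × 2.388 × 10^6 × 7.2 = 5.501 × 10^6 m³
Confined: ΔV_c = S × A × Δh_c = 3.1 × 10^-4 × 2.388 × 10^6 × 2.8 = 2072 m³
Total ΔV = 5.501 × 10^6 + 2072 = 5.503 × 10^6 m³

ΔV ≈ 5.5 × 10^6 m³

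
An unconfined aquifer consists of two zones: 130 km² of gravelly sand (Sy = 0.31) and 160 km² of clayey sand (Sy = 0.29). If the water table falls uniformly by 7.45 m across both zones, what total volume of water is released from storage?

ΔV ≈ 6.46 × 10^8 m³

A₁ = 130 km² = 1.3 × 10^8 m²; A₂ = 160 km² = 1.6 × 10^8 m²
ΔV₁ = 0.31 × 1.3 × 10^8 × 7.45 = 3.002 × 10^8 m³
ΔV₂ = 0.29 × 1.6 × 10^8 × 7.45 = 3.457 × 10^8 m³
ΔV = ΔV₁ + ΔV₂ = 6.459 × 10^8 m³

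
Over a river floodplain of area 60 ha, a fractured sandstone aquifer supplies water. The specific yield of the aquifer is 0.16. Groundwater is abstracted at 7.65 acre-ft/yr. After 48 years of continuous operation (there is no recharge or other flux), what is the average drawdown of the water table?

Δh ≈ 4.72 m

A = 60 ha = 6 × 10^5 m²
Q = 7.65 acre-ft/yr = 25.85 m³/d
t = 48 years = 17520 d
ΔV = Q × t = 25.85 m³/d × 17520 d = 4.529 × 10^5 m³
Δh = ΔV / (Sy × A) = 4.529 × 10^5 / (0.16 × 6 × 10^5) = 4.718 m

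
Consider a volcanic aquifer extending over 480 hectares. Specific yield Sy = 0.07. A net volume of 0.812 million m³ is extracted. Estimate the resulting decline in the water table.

Δh ≈ 2.42 m

A = 480 hectares = 4.8 × 10^6 m²
ΔV = 0.812 million m³ = 8.12 × 10^5 m³
Δh = ΔV / (Sy × A) = 8.12 × 10^5 m³ / (0.07 × 4.8 × 10^6 m²) = 2.417 m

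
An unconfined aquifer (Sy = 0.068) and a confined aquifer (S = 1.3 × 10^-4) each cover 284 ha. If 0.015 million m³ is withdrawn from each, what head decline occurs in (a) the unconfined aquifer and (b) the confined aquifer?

A = 284 ha = 2.84 × 10^6 m²
ΔV = 0.015 million m³ = 15000 m³
Unconfined: Δh_u = ΔV/(Sy·A) = 15000/(0.068 × 2.84 × 10^6) = 0.07767 m
Confined: Δh_c = ΔV/(S·A) = 15000/(1.3 × 10^-4 × 2.84 × 10^6) = 40.63 m

Δh_u ≈ 0.0777 m; Δh_c ≈ 40.6 m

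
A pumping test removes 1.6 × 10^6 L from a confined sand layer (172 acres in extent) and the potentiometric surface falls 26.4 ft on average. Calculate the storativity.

A = 172 acres = 6.961 × 10^5 m²
Δh = 26.4 ft = 8.047 m
ΔV = 1.6 × 10^6 L = 1600 m³
S = ΔV / (A × Δh) = 1600 m³ / (6.961 × 10^5 m² × 8.047 m) = 2.857 × 10^-4

S ≈ 2.9 × 10^-4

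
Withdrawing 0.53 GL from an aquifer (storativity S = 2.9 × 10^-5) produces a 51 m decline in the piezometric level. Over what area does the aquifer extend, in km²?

A ≈ 358 km²

ΔV = 0.53 GL = 5.3 × 10^5 m³
A = ΔV / (S × Δh) = 5.3 × 10^5 / (2.9 × 10^-5 × 51) = 3.584 × 10^8 m²
A = 3.584 × 10^8 m² = 358.4 km²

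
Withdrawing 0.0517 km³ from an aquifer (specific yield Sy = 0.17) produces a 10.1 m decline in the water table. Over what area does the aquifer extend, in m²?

ΔV = 0.0517 km³ = 5.17 × 10^7 m³
A = ΔV / (Sy × Δh) = 5.17 × 10^7 / (0.17 × 10.1) = 3.011 × 10^7 m²

A ≈ 3.01 × 10^7 m²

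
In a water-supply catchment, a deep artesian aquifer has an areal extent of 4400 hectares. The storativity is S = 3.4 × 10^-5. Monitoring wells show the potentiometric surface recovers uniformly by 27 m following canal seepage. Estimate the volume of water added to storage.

ΔV ≈ 40400 m³

A = 4400 hectares = 4.4 × 10^7 m²
ΔV = S × A × Δh = 3.4 × 10^-5 × 4.4 × 10^7 m² × 27 m = 40390 m³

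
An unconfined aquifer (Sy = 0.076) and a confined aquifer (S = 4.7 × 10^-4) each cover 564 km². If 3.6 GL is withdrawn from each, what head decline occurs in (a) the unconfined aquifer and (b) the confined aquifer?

Δh_u ≈ 0.084 m; Δh_c ≈ 13.6 m

A = 564 km² = 5.64 × 10^8 m²
ΔV = 3.6 GL = 3.6 × 10^6 m³
Unconfined: Δh_u = ΔV/(Sy·A) = 3.6 × 10^6/(0.076 × 5.64 × 10^8) = 0.08399 m
Confined: Δh_c = ΔV/(S·A) = 3.6 × 10^6/(4.7 × 10^-4 × 5.64 × 10^8) = 13.58 m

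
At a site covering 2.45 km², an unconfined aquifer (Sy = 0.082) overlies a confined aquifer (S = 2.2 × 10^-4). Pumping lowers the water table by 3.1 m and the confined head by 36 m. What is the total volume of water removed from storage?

A = 2.45 km² = 2.45 × 10^6 m²
Unconfined: ΔV_u = Sy × A × Δh_u = 0.082 × 2.45 × 10^6 × 3.1 = 6.228 × 10^5 m³
Confined: ΔV_c = S × A × Δh_c = 2.2 × 10^-4 × 2.45 × 10^6 × 36 = 19400 m³
Total ΔV = 6.228 × 10^5 + 19400 = 6.422 × 10^5 m³

ΔV ≈ 6.42 × 10^5 m³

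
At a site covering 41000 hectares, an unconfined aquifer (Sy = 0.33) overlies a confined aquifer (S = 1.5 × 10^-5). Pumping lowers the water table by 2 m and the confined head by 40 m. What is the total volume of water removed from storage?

A = 41000 hectares = 4.1 × 10^8 m²
Unconfined: ΔV_u = Sy × A × Δh_u = 0.33 × 4.1 × 10^8 × 2 = 2.706 × 10^8 m³
Confined: ΔV_c = S × A × Δh_c = 1.5 × 10^-5 × 4.1 × 10^8 × 40 = 2.46 × 10^5 m³
Total ΔV = 2.706 × 10^8 + 2.46 × 10^5 = 2.708 × 10^8 m³

ΔV ≈ 2.71 × 10^8 m³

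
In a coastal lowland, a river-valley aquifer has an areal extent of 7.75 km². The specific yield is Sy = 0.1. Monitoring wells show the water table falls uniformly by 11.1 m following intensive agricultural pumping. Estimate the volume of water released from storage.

A = 7.75 km² = 7.75 × 10^6 m²
ΔV = Sy × A × Δh = 0.1 × 7.75 × 10^6 m² × 11.1 m = 8.602 × 10^6 m³

ΔV ≈ 8.6 × 10^6 m³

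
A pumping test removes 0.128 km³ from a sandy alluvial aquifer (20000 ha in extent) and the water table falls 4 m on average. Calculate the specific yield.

A = 20000 ha = 2 × 10^8 m²
ΔV = 0.128 km³ = 1.28 × 10^8 m³
Sy = ΔV / (A × Δh) = 1.28 × 10^8 m³ / (2 × 10^8 m² × 4 m) = 0.16

Sy ≈ 0.16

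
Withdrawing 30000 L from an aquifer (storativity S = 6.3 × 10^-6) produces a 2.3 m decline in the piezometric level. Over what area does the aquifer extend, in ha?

A ≈ 207 ha

ΔV = 30000 L = 30 m³
A = ΔV / (S × Δh) = 30 / (6.3 × 10^-6 × 2.3) = 2.07 × 10^6 m²
A = 2.07 × 10^6 m² = 207 ha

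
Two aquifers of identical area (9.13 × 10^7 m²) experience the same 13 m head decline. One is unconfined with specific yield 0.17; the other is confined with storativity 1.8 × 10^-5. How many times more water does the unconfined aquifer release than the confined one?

ΔV_u / ΔV_c ≈ 9440

Unconfined: ΔV_u = Sy × A × Δh = 0.17 × 9.13 × 10^7 × 13 = 2.018 × 10^8 m³
Confined: ΔV_c = S × A × Δh = 1.8 × 10^-5 × 9.13 × 10^7 × 13 = 21360 m³
Ratio = ΔV_u / ΔV_c = Sy / S = 0.17 / 1.8 × 10^-5 = 9444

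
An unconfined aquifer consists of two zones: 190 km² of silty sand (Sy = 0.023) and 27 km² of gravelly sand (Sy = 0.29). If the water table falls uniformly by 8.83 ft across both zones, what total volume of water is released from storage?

ΔV ≈ 3.28 × 10^7 m³

A₁ = 190 km² = 1.9 × 10^8 m²; A₂ = 27 km² = 2.7 × 10^7 m²
Δh = 8.83 ft = 2.691 m
ΔV₁ = 0.023 × 1.9 × 10^8 × 2.691 = 1.176 × 10^7 m³
ΔV₂ = 0.29 × 2.7 × 10^7 × 2.691 = 2.107 × 10^7 m³
ΔV = ΔV₁ + ΔV₂ = 3.283 × 10^7 m³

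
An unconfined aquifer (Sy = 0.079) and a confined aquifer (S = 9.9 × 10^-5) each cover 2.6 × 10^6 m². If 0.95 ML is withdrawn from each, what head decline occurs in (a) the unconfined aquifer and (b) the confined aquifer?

Δh_u ≈ 0.00463 m; Δh_c ≈ 3.69 m

ΔV = 0.95 ML = 950 m³
Unconfined: Δh_u = ΔV/(Sy·A) = 950/(0.079 × 2.6 × 10^6) = 0.004625 m
Confined: Δh_c = ΔV/(S·A) = 950/(9.9 × 10^-5 × 2.6 × 10^6) = 3.691 m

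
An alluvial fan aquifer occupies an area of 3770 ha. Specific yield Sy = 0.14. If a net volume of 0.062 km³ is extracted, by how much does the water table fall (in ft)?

A = 3770 ha = 3.77 × 10^7 m²
ΔV = 0.062 km³ = 6.2 × 10^7 m³
Δh = ΔV / (Sy × A) = 6.2 × 10^7 m³ / (0.14 × 3.77 × 10^7 m²) = 11.75 m
Δh = 11.75 m = 38.54 ft

Δh ≈ 38.5 ft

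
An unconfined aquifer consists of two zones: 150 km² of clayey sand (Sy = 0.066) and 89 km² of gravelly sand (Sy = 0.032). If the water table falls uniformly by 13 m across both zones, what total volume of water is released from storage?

ΔV ≈ 1.66 × 10^8 m³

A₁ = 150 km² = 1.5 × 10^8 m²; A₂ = 89 km² = 8.9 × 10^7 m²
ΔV₁ = 0.066 × 1.5 × 10^8 × 13 = 1.287 × 10^8 m³
ΔV₂ = 0.032 × 8.9 × 10^7 × 13 = 3.702 × 10^7 m³
ΔV = ΔV₁ + ΔV₂ = 1.657 × 10^8 m³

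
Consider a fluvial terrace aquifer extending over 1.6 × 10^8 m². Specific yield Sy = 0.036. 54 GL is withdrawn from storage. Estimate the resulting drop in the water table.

Δh ≈ 9.38 m

ΔV = 54 GL = 5.4 × 10^7 m³
Δh = ΔV / (Sy × A) = 5.4 × 10^7 m³ / (0.036 × 1.6 × 10^8 m²) = 9.375 m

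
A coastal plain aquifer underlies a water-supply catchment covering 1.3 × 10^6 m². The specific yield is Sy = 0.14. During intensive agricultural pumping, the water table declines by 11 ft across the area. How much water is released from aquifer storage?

ΔV ≈ 6.1 × 10^5 m³

Δh = 11 ft = 3.353 m
ΔV = Sy × A × Δh = 0.14 × 1.3 × 10^6 m² × 3.353 m = 6.102 × 10^5 m³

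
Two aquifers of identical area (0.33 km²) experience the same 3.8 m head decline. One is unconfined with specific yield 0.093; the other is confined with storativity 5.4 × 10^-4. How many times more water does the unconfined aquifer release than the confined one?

ΔV_u / ΔV_c ≈ 172

A = 0.33 km² = 3.3 × 10^5 m²
Unconfined: ΔV_u = Sy × A × Δh = 0.093 × 3.3 × 10^5 × 3.8 = 1.166 × 10^5 m³
Confined: ΔV_c = S × A × Δh = 5.4 × 10^-4 × 3.3 × 10^5 × 3.8 = 677.2 m³
Ratio = ΔV_u / ΔV_c = Sy / S = 0.093 / 5.4 × 10^-4 = 172.2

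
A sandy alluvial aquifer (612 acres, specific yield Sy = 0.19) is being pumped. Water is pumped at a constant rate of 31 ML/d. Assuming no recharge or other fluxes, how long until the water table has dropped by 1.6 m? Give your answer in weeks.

A = 612 acres = 2.477 × 10^6 m²
ΔV = Sy × A × Δh = 0.19 × 2.477 × 10^6 × 1.6 = 7.529 × 10^5 m³
Q = 31 ML/d = 31000 m³/d
t = ΔV / Q = 7.529 × 10^5 m³ / 31000 m³/d = 24.29 d
t = 24.29 d ≈ 3.47 weeks

t ≈ 3.47 weeks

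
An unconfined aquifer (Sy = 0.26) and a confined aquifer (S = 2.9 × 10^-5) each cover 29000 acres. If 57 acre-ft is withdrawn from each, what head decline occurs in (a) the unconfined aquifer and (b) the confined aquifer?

A = 29000 acres = 1.174 × 10^8 m²
ΔV = 57 acre-ft = 70310 m³
Unconfined: Δh_u = ΔV/(Sy·A) = 70310/(0.26 × 1.174 × 10^8) = 0.002304 m
Confined: Δh_c = ΔV/(S·A) = 70310/(2.9 × 10^-5 × 1.174 × 10^8) = 20.66 m

Δh_u ≈ 0.0023 m; Δh_c ≈ 20.7 m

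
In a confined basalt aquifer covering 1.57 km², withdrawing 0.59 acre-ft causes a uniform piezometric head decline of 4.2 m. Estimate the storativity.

A = 1.57 km² = 1.57 × 10^6 m²
ΔV = 0.59 acre-ft = 727.8 m³
S = ΔV / (A × Δh) = 727.8 m³ / (1.57 × 10^6 m² × 4.2 m) = 1.104 × 10^-4

S ≈ 1.1 × 10^-4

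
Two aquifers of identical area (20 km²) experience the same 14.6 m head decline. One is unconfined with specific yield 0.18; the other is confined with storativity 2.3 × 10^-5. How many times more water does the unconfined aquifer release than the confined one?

ΔV_u / ΔV_c ≈ 7830

A = 20 km² = 2 × 10^7 m²
Unconfined: ΔV_u = Sy × A × Δh = 0.18 × 2 × 10^7 × 14.6 = 5.256 × 10^7 m³
Confined: ΔV_c = S × A × Δh = 2.3 × 10^-5 × 2 × 10^7 × 14.6 = 6716 m³
Ratio = ΔV_u / ΔV_c = Sy / S = 0.18 / 2.3 × 10^-5 = 7826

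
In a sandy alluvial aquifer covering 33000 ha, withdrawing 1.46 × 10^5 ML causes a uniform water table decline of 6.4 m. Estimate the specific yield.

Sy ≈ 0.069

A = 33000 ha = 3.3 × 10^8 m²
ΔV = 1.46 × 10^5 ML = 1.46 × 10^8 m³
Sy = ΔV / (A × Δh) = 1.46 × 10^8 m³ / (3.3 × 10^8 m² × 6.4 m) = 0.06913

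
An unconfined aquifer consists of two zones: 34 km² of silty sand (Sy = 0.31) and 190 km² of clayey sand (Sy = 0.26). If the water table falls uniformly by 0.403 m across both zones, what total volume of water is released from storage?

ΔV ≈ 2.42 × 10^7 m³

A₁ = 34 km² = 3.4 × 10^7 m²; A₂ = 190 km² = 1.9 × 10^8 m²
ΔV₁ = 0.31 × 3.4 × 10^7 × 0.403 = 4.248 × 10^6 m³
ΔV₂ = 0.26 × 1.9 × 10^8 × 0.403 = 1.991 × 10^7 m³
ΔV = ΔV₁ + ΔV₂ = 2.416 × 10^7 m³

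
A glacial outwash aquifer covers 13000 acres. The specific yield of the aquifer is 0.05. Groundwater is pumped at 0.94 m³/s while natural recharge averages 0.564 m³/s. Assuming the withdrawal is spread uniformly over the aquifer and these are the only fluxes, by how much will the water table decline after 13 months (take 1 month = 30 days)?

Δh ≈ 4.82 m

A = 13000 acres = 5.261 × 10^7 m²
Net abstraction = 0.94 − 0.564 = 0.376 m³/s
Q_net = 0.376 m³/s = 32490 m³/d
t = 13 months = 390 d
ΔV = Q × t = 32490 m³/d × 390 d = 1.267 × 10^7 m³
Δh = ΔV / (Sy × A) = 1.267 × 10^7 / (0.05 × 5.261 × 10^7) = 4.817 m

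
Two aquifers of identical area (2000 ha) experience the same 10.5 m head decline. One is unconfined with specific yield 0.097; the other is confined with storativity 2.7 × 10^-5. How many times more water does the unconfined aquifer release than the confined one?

A = 2000 ha = 2 × 10^7 m²
Unconfined: ΔV_u = Sy × A × Δh = 0.097 × 2 × 10^7 × 10.5 = 2.037 × 10^7 m³
Confined: ΔV_c = S × A × Δh = 2.7 × 10^-5 × 2 × 10^7 × 10.5 = 5670 m³
Ratio = ΔV_u / ΔV_c = Sy / S = 0.097 / 2.7 × 10^-5 = 3593

ΔV_u / ΔV_c ≈ 3590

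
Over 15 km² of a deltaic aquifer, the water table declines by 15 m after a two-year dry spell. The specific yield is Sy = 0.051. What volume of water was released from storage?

ΔV ≈ 1.15 × 10^7 m³

A = 15 km² = 1.5 × 10^7 m²
ΔV = Sy × A × Δh = 0.051 × 1.5 × 10^7 m² × 15 m = 1.147 × 10^7 m³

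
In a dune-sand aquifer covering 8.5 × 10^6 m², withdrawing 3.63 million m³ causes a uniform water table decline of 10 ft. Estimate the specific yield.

Δh = 10 ft = 3.048 m
ΔV = 3.63 million m³ = 3.63 × 10^6 m³
Sy = ΔV / (A × Δh) = 3.63 × 10^6 m³ / (8.5 × 10^6 m² × 3.048 m) = 0.1401

Sy ≈ 0.14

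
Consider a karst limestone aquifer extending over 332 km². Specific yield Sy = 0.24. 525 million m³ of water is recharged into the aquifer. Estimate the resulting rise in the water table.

Δh ≈ 6.59 m

A = 332 km² = 3.32 × 10^8 m²
ΔV = 525 million m³ = 5.25 × 10^8 m³
Δh = ΔV / (Sy × A) = 5.25 × 10^8 m³ / (0.24 × 3.32 × 10^8 m²) = 6.589 m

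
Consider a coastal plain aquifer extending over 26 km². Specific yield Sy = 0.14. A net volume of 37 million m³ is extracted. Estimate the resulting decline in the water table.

A = 26 km² = 2.6 × 10^7 m²
ΔV = 37 million m³ = 3.7 × 10^7 m³
Δh = ΔV / (Sy × A) = 3.7 × 10^7 m³ / (0.14 × 2.6 × 10^7 m²) = 10.16 m

Δh ≈ 10.2 m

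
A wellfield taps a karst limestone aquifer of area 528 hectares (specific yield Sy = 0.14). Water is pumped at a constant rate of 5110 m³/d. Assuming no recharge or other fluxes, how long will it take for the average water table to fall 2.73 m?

t ≈ 395 days

A = 528 hectares = 5.28 × 10^6 m²
ΔV = Sy × A × Δh = 0.14 × 5.28 × 10^6 × 2.73 = 2.018 × 10^6 m³
t = ΔV / Q = 2.018 × 10^6 m³ / 5110 m³/d = 394.9 d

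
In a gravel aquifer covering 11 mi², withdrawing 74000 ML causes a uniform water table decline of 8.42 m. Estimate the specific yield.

Sy ≈ 0.31

A = 11 mi² = 2.849 × 10^7 m²
ΔV = 74000 ML = 7.4 × 10^7 m³
Sy = ΔV / (A × Δh) = 7.4 × 10^7 m³ / (2.849 × 10^7 m² × 8.42 m) = 0.3085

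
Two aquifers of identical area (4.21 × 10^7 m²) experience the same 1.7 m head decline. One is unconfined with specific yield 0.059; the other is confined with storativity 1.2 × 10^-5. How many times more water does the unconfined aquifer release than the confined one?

Unconfined: ΔV_u = Sy × A × Δh = 0.059 × 4.21 × 10^7 × 1.7 = 4.223 × 10^6 m³
Confined: ΔV_c = S × A × Δh = 1.2 × 10^-5 × 4.21 × 10^7 × 1.7 = 858.8 m³
Ratio = ΔV_u / ΔV_c = Sy / S = 0.059 / 1.2 × 10^-5 = 4917

ΔV_u / ΔV_c ≈ 4920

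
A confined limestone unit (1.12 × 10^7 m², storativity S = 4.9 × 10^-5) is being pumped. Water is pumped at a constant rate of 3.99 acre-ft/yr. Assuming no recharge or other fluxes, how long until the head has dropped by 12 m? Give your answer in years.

ΔV = S × A × Δh = 4.9 × 10^-5 × 1.12 × 10^7 × 12 = 6586 m³
Q = 3.99 acre-ft/yr = 13.48 m³/d
t = ΔV / Q = 6586 m³ / 13.48 m³/d = 488.4 d
t = 488.4 d ≈ 1.338 years

t ≈ 1.34 years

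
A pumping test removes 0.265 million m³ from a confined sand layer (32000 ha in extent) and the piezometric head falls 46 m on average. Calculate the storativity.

A = 32000 ha = 3.2 × 10^8 m²
ΔV = 0.265 million m³ = 2.65 × 10^5 m³
S = ΔV / (A × Δh) = 2.65 × 10^5 m³ / (3.2 × 10^8 m² × 46 m) = 1.8 × 10^-5

S ≈ 1.8 × 10^-5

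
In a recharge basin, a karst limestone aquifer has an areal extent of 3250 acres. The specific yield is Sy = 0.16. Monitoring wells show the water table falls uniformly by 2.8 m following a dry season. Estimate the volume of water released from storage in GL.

A = 3250 acres = 1.315 × 10^7 m²
ΔV = Sy × A × Δh = 0.16 × 1.315 × 10^7 m² × 2.8 m = 5.892 × 10^6 m³
ΔV = 5.892 × 10^6 m³ = 5.892 GL

ΔV ≈ 5.89 GL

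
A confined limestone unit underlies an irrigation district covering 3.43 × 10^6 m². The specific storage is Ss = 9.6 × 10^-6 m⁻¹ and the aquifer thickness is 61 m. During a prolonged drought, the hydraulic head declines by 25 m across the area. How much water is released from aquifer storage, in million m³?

S = Ss × b = 9.6 × 10^-6 m⁻¹ × 61 m = 5.856 × 10^-4
ΔV = S × A × Δh = 5.856 × 10^-4 × 3.43 × 10^6 m² × 25 m = 50220 m³
ΔV = 50220 m³ = 0.05022 million m³

ΔV ≈ 0.0502 million m³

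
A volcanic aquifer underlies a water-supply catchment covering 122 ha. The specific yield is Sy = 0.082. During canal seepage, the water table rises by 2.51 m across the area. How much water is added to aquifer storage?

ΔV ≈ 2.51 × 10^5 m³

A = 122 ha = 1.22 × 10^6 m²
ΔV = Sy × A × Δh = 0.082 × 1.22 × 10^6 m² × 2.51 m = 2.511 × 10^5 m³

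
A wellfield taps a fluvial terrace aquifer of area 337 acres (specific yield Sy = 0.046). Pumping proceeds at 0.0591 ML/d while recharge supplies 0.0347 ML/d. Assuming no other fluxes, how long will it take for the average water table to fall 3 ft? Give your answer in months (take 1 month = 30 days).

A = 337 acres = 1.364 × 10^6 m²
Δh = 3 ft = 0.9144 m
ΔV = Sy × A × Δh = 0.046 × 1.364 × 10^6 × 0.9144 = 57360 m³
Net withdrawal = 0.0591 − 0.0347 = 0.0244 ML/d = 24.4 m³/d
t = ΔV / Q = 57360 m³ / 24.4 m³/d = 2351 d
t = 2351 d ≈ 78.37 months

t ≈ 78.4 months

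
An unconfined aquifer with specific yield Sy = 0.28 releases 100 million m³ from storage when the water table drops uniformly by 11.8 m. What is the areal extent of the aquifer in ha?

ΔV = 100 million m³ = 1 × 10^8 m³
A = ΔV / (Sy × Δh) = 1 × 10^8 / (0.28 × 11.8) = 3.027 × 10^7 m²
A = 3.027 × 10^7 m² = 3027 ha

A ≈ 3030 ha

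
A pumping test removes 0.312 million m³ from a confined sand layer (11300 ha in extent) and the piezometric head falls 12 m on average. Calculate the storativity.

A = 11300 ha = 1.13 × 10^8 m²
ΔV = 0.312 million m³ = 3.12 × 10^5 m³
S = ΔV / (A × Δh) = 3.12 × 10^5 m³ / (1.13 × 10^8 m² × 12 m) = 2.301 × 10^-4

S ≈ 2.3 × 10^-4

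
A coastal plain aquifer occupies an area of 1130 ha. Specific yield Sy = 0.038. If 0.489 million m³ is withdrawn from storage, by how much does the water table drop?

Δh ≈ 1.14 m

A = 1130 ha = 1.13 × 10^7 m²
ΔV = 0.489 million m³ = 4.89 × 10^5 m³
Δh = ΔV / (Sy × A) = 4.89 × 10^5 m³ / (0.038 × 1.13 × 10^7 m²) = 1.139 m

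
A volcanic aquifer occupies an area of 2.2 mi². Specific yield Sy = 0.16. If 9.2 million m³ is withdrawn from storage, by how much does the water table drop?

Δh ≈ 10.1 m

A = 2.2 mi² = 5.698 × 10^6 m²
ΔV = 9.2 million m³ = 9.2 × 10^6 m³
Δh = ΔV / (Sy × A) = 9.2 × 10^6 m³ / (0.16 × 5.698 × 10^6 m²) = 10.09 m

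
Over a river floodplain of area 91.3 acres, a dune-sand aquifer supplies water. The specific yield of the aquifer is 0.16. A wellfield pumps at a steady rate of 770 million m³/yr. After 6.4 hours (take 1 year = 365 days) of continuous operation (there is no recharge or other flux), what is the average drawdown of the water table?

A = 91.3 acres = 3.695 × 10^5 m²
Q = 770 million m³/yr = 2.11 × 10^6 m³/d
t = 6.4 hours = 0.2667 d
ΔV = Q × t = 2.11 × 10^6 m³/d × 0.2667 d = 5.626 × 10^5 m³
Δh = ΔV / (Sy × A) = 5.626 × 10^5 / (0.16 × 3.695 × 10^5) = 9.516 m

Δh ≈ 9.52 m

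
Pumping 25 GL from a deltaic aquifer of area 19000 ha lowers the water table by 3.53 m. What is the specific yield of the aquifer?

Sy ≈ 0.037

A = 19000 ha = 1.9 × 10^8 m²
ΔV = 25 GL = 2.5 × 10^7 m³
Sy = ΔV / (A × Δh) = 2.5 × 10^7 m³ / (1.9 × 10^8 m² × 3.53 m) = 0.03727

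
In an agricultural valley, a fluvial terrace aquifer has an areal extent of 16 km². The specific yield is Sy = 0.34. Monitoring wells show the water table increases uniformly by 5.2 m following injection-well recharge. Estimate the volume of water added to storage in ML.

A = 16 km² = 1.6 × 10^7 m²
ΔV = Sy × A × Δh = 0.34 × 1.6 × 10^7 m² × 5.2 m = 2.829 × 10^7 m³
ΔV = 2.829 × 10^7 m³ = 28290 ML

ΔV ≈ 28300 ML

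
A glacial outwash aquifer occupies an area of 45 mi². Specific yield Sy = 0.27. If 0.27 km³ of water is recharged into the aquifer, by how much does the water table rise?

Δh ≈ 8.58 m

A = 45 mi² = 1.165 × 10^8 m²
ΔV = 0.27 km³ = 2.7 × 10^8 m³
Δh = ΔV / (Sy × A) = 2.7 × 10^8 m³ / (0.27 × 1.165 × 10^8 m²) = 8.58 m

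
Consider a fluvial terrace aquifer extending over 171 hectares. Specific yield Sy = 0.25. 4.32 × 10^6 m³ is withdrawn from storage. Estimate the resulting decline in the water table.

Δh ≈ 10.1 m

A = 171 hectares = 1.71 × 10^6 m²
Δh = ΔV / (Sy × A) = 4.32 × 10^6 m³ / (0.25 × 1.71 × 10^6 m²) = 10.11 m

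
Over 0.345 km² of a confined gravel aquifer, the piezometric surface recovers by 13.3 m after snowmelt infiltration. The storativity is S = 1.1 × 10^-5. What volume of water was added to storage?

A = 0.345 km² = 3.45 × 10^5 m²
ΔV = S × A × Δh = 1.1 × 10^-5 × 3.45 × 10^5 m² × 13.3 m = 50.47 m³

ΔV ≈ 50.5 m³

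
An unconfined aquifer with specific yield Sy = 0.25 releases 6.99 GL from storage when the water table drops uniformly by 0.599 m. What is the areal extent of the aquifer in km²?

ΔV = 6.99 GL = 6.99 × 10^6 m³
A = ΔV / (Sy × Δh) = 6.99 × 10^6 / (0.25 × 0.599) = 4.668 × 10^7 m²
A = 4.668 × 10^7 m² = 46.68 km²

A ≈ 46.7 km²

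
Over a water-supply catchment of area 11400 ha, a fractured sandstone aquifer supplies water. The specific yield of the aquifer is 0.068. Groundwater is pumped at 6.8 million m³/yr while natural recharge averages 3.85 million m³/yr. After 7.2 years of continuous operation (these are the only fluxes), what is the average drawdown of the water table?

A = 11400 ha = 1.14 × 10^8 m²
Net abstraction = 6.8 − 3.85 = 2.95 million m³/yr
Q_net = 2.95 million m³/yr = 8082 m³/d
t = 7.2 years = 2628 d
ΔV = Q × t = 8082 m³/d × 2628 d = 2.124 × 10^7 m³
Δh = ΔV / (Sy × A) = 2.124 × 10^7 / (0.068 × 1.14 × 10^8) = 2.74 m

Δh ≈ 2.74 m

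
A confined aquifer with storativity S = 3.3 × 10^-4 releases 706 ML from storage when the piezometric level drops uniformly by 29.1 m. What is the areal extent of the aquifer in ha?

A ≈ 7350 ha

ΔV = 706 ML = 7.06 × 10^5 m³
A = ΔV / (S × Δh) = 7.06 × 10^5 / (3.3 × 10^-4 × 29.1) = 7.352 × 10^7 m²
A = 7.352 × 10^7 m² = 7352 ha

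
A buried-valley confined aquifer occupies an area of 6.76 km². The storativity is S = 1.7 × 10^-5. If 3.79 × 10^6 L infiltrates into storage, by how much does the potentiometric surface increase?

Δh ≈ 33 m

A = 6.76 km² = 6.76 × 10^6 m²
ΔV = 3.79 × 10^6 L = 3790 m³
Δh = ΔV / (S × A) = 3790 m³ / (1.7 × 10^-5 × 6.76 × 10^6 m²) = 32.98 m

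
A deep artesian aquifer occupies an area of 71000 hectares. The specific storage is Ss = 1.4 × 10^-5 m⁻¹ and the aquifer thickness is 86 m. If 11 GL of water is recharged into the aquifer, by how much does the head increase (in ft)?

S = Ss × b = 1.4 × 10^-5 m⁻¹ × 86 m = 1.204 × 10^-3
A = 71000 hectares = 7.1 × 10^8 m²
ΔV = 11 GL = 1.1 × 10^7 m³
Δh = ΔV / (S × A) = 1.1 × 10^7 m³ / (0.001204 × 7.1 × 10^8 m²) = 12.87 m
Δh = 12.87 m = 42.22 ft

Δh ≈ 42.2 ft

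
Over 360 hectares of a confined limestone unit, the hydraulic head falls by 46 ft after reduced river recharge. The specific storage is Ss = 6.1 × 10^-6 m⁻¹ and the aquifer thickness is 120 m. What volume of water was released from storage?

S = Ss × b = 6.1 × 10^-6 m⁻¹ × 120 m = 7.32 × 10^-4
A = 360 hectares = 3.6 × 10^6 m²
Δh = 46 ft = 14.02 m
ΔV = S × A × Δh = 7.32 × 10^-4 × 3.6 × 10^6 m² × 14.02 m = 36950 m³

ΔV ≈ 36900 m³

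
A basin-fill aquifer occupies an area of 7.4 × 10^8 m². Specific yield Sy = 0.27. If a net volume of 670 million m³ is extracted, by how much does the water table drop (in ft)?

Δh ≈ 11 ft

ΔV = 670 million m³ = 6.7 × 10^8 m³
Δh = ΔV / (Sy × A) = 6.7 × 10^8 m³ / (0.27 × 7.4 × 10^8 m²) = 3.353 m
Δh = 3.353 m = 11 ft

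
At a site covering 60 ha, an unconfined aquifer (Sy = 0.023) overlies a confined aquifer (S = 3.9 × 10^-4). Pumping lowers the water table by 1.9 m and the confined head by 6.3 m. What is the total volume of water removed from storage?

A = 60 ha = 6 × 10^5 m²
Unconfined: ΔV_u = Sy × A × Δh_u = 0.023 × 6 × 10^5 × 1.9 = 26220 m³
Confined: ΔV_c = S × A × Δh_c = 3.9 × 10^-4 × 6 × 10^5 × 6.3 = 1474 m³
Total ΔV = 26220 + 1474 = 27690 m³

ΔV ≈ 27700 m³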